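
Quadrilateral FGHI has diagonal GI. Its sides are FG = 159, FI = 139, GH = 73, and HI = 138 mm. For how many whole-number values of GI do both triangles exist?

From triangle FGI: 20 < GI < 298.
From triangle HGI: 65 < GI < 211.
Intersection: 65 < GI < 211, so integers 66 through 210: 145 values.

145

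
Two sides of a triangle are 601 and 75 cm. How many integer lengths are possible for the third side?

The third side lies in the open interval (526, 676).
Integers from 527 to 675 inclusive: 675 − 527 + 1 = 149.

149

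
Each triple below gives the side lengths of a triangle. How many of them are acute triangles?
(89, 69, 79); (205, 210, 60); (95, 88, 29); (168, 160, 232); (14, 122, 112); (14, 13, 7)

(89,69,79): 69²+79² = 11002 > 7921 = 89² → acute
(205,210,60): 60²+205² = 45625 > 44100 = 210² → acute
(95,88,29): 29²+88² = 8585 < 9025 = 95² → obtuse
(168,160,232): 160²+168² = 53824 = 232² → right
(14,122,112): 14²+112² = 12740 < 14884 = 122² → obtuse
(14,13,7): 7²+13² = 218 > 196 = 14² → acute
3 of the 6 are acute.

3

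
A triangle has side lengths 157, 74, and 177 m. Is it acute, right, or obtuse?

Compare the square of the longest side to the sum of squares of the other two: 74² + 157² = 30125 < 31329 = 177².

obtuse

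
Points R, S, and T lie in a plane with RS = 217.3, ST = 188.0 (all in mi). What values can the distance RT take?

29.3 ≤ RT ≤ 405.3 mi

By the triangle inequality, |217.3 − 188.0| ≤ RT ≤ 217.3 + 188.0.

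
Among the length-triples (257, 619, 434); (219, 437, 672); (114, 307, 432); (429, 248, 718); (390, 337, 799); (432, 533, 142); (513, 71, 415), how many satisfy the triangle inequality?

2

(257,434,619): 257+434 > 619 → valid
(219,437,672): 219+437 ≤ 672 → not valid
(114,307,432): 114+307 ≤ 432 → not valid
(248,429,718): 248+429 ≤ 718 → not valid
(337,390,799): 337+390 ≤ 799 → not valid
(142,432,533): 142+432 > 533 → valid
(71,415,513): 71+415 ≤ 513 → not valid
2 of the 7 triples form a triangle.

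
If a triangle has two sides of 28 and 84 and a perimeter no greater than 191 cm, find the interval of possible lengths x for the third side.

56 < x ≤ 79 cm

Triangle inequality alone gives 56 < x < 112.
The perimeter condition gives x ≤ 191 − 28 − 84 = 79.
Intersecting the two: 56 < x ≤ 79.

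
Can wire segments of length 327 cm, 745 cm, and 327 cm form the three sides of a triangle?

No

The longest side is 745, but the other two sum to only 654.
654 < 745, so the triangle inequality fails.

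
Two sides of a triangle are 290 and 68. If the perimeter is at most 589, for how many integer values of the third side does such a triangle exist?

Triangle inequality: 222 < x < 358. Perimeter ≤ 589 gives x ≤ 589 − 290 − 68 = 231.
So 222 < x ≤ 231; integers 223 through 231: 9 values.

9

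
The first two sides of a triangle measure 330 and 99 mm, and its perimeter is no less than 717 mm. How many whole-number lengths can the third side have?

Triangle inequality: 231 < x < 429. Perimeter ≥ 717 gives x ≥ 717 − 330 − 99 = 288.
So 288 ≤ x < 429; integers 288 through 428: 141 values.

141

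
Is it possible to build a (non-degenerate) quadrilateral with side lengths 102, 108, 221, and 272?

A quadrilateral exists iff every side is shorter than the sum of the others — equivalently, the longest side is less than the sum of the rest.
Longest side 272 < 431 (sum of the remaining 3), so yes.

Yes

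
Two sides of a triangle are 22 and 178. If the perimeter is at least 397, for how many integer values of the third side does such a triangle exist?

Triangle inequality: 156 < x < 200. Perimeter ≥ 397 gives x ≥ 397 − 22 − 178 = 197.
So 197 ≤ x < 200; integers 197 through 199: 3 values.

3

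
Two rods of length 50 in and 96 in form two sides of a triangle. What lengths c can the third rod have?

By the triangle inequality, c must be less than 50 + 96 = 146 and greater than |50 − 96| = 46.

46 < c < 146 (in)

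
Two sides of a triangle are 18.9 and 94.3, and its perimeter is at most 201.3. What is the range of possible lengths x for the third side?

Triangle inequality alone gives 75.4 < x < 113.2.
The perimeter condition gives x ≤ 201.3 − 18.9 − 94.3 = 88.1.
Intersecting the two: 75.4 < x ≤ 88.1.

75.4 < x ≤ 88.1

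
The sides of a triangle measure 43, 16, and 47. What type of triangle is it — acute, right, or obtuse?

obtuse

Compare the square of the longest side to the sum of squares of the other two: 16² + 43² = 2105 < 2209 = 47².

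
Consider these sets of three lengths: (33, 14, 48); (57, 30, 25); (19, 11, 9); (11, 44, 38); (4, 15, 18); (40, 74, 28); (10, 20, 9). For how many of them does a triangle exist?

3

(14,33,48): 14+33 ≤ 48 → not valid
(25,30,57): 25+30 ≤ 57 → not valid
(9,11,19): 9+11 > 19 → valid
(11,38,44): 11+38 > 44 → valid
(4,15,18): 4+15 > 18 → valid
(28,40,74): 28+40 ≤ 74 → not valid
(9,10,20): 9+10 ≤ 20 → not valid
3 of the 7 triples form a triangle.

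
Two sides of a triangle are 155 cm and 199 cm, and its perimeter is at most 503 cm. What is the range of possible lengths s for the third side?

Triangle inequality alone gives 44 < s < 354.
The perimeter condition gives s ≤ 503 − 155 − 199 = 149.
Intersecting the two: 44 < s ≤ 149.

44 < s ≤ 149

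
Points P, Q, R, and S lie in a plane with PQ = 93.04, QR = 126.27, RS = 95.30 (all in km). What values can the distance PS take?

The maximum is all hops collinear in one direction: 93.04 + 126.27 + 95.30 = 314.61.
The longest hop is 126.27; the others sum to 188.34. Since 126.27 ≤ 188.34, the path can fold back on itself completely, so the minimum distance is 0.

0 ≤ PS ≤ 314.61 km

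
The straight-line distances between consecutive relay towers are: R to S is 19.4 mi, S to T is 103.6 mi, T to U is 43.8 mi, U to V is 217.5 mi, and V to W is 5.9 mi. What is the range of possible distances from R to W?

The maximum is all hops collinear in one direction: 19.4 + 103.6 + 43.8 + 217.5 + 5.9 = 390.2.
The longest hop is 217.5; the others sum to 172.7. Folding the others back against it leaves at least 217.5 − 172.7 = 44.8.

44.8 ≤ RW ≤ 390.2 mi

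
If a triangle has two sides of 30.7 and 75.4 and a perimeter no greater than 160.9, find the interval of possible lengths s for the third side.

Triangle inequality alone gives 44.7 < s < 106.1.
The perimeter condition gives s ≤ 160.9 − 30.7 − 75.4 = 54.8.
Intersecting the two: 44.7 < s ≤ 54.8.

44.7 < s ≤ 54.8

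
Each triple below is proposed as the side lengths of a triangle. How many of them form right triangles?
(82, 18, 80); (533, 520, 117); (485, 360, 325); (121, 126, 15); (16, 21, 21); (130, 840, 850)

4

(82,18,80): 18²+80² = 6724 = 82² → right
(533,520,117): 117²+520² = 284089 = 533² → right
(485,360,325): 325²+360² = 235225 = 485² → right
(121,126,15): 15²+121² = 14866 < 15876 = 126² → obtuse
(16,21,21): 16²+21² = 697 > 441 = 21² → acute
(130,840,850): 130²+840² = 722500 = 850² → right
4 of the 6 are right.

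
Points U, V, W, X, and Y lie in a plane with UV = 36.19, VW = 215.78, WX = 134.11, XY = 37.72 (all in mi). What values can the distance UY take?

The maximum is all hops collinear in one direction: 36.19 + 215.78 + 134.11 + 37.72 = 423.80.
The longest hop is 215.78; the others sum to 208.02. Folding the others back against it leaves at least 215.78 − 208.02 = 7.76.

7.76 ≤ UY ≤ 423.80 mi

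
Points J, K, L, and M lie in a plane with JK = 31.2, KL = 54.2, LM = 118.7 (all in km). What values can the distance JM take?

The maximum is all hops collinear in one direction: 31.2 + 54.2 + 118.7 = 204.1.
The longest hop is 118.7; the others sum to 85.4. Folding the others back against it leaves at least 118.7 − 85.4 = 33.3.

33.3 ≤ JM ≤ 204.1 km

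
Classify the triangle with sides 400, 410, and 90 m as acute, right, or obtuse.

right

Compare the square of the longest side to the sum of squares of the other two: 90² + 400² = 168100 = 410².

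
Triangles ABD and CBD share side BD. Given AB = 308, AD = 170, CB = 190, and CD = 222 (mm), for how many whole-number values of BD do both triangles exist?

273

From triangle ABD: 138 < BD < 478.
From triangle CBD: 32 < BD < 412.
Intersection: 138 < BD < 412, so integers 139 through 411: 273 values.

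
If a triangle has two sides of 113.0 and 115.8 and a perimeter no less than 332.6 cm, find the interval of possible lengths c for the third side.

103.8 ≤ c < 228.8

Triangle inequality alone gives 2.8 < c < 228.8.
The perimeter condition gives c ≥ 332.6 − 113.0 − 115.8 = 103.8.
Intersecting the two: 103.8 ≤ c < 228.8.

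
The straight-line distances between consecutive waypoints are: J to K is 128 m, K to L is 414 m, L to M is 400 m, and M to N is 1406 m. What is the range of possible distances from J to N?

464 ≤ JN ≤ 2348 m

The maximum is all hops collinear in one direction: 128 + 414 + 400 + 1406 = 2348.
The longest hop is 1406; the others sum to 942. Folding the others back against it leaves at least 1406 − 942 = 464.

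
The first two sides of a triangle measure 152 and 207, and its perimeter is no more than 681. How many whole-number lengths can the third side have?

267

Triangle inequality: 55 < x < 359. Perimeter ≤ 681 gives x ≤ 681 − 152 − 207 = 322.
So 55 < x ≤ 322; integers 56 through 322: 267 values.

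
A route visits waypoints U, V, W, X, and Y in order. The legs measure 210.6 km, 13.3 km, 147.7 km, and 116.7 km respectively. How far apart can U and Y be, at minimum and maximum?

The maximum is all hops collinear in one direction: 210.6 + 13.3 + 147.7 + 116.7 = 488.3.
The longest hop is 210.6; the others sum to 277.7. Since 210.6 ≤ 277.7, the path can fold back on itself completely, so the minimum distance is 0.

0 ≤ UY ≤ 488.3 km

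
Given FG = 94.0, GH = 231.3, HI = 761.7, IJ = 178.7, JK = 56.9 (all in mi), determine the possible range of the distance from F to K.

200.8 ≤ FK ≤ 1322.6 mi

The maximum is all hops collinear in one direction: 94.0 + 231.3 + 761.7 + 178.7 + 56.9 = 1322.6.
The longest hop is 761.7; the others sum to 560.9. Folding the others back against it leaves at least 761.7 − 560.9 = 200.8.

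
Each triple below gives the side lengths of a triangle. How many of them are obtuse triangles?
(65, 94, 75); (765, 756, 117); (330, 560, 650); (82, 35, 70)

(65,94,75): 65²+75² = 9850 > 8836 = 94² → acute
(765,756,117): 117²+756² = 585225 = 765² → right
(330,560,650): 330²+560² = 422500 = 650² → right
(82,35,70): 35²+70² = 6125 < 6724 = 82² → obtuse
1 of the 4 is obtuse.

1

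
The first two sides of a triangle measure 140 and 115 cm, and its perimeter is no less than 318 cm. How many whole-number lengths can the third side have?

Triangle inequality: 25 < x < 255. Perimeter ≥ 318 gives x ≥ 318 − 140 − 115 = 63.
So 63 ≤ x < 255; integers 63 through 254: 192 values.

192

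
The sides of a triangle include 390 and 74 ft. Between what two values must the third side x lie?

316 < x < 464

By the triangle inequality, x must be less than 390 + 74 = 464 and greater than |390 − 74| = 316.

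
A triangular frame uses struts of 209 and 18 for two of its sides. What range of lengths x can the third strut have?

191 < x < 227

By the triangle inequality, x must be less than 209 + 18 = 227 and greater than |209 − 18| = 191.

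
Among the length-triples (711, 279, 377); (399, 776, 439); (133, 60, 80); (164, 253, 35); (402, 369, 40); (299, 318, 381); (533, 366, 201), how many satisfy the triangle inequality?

(279,377,711): 279+377 ≤ 711 → not valid
(399,439,776): 399+439 > 776 → valid
(60,80,133): 60+80 > 133 → valid
(35,164,253): 35+164 ≤ 253 → not valid
(40,369,402): 40+369 > 402 → valid
(299,318,381): 299+318 > 381 → valid
(201,366,533): 201+366 > 533 → valid
5 of the 7 triples form a triangle.

5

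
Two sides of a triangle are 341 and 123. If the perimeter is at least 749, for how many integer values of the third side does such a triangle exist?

179

Triangle inequality: 218 < x < 464. Perimeter ≥ 749 gives x ≥ 749 − 341 − 123 = 285.
So 285 ≤ x < 464; integers 285 through 463: 179 values.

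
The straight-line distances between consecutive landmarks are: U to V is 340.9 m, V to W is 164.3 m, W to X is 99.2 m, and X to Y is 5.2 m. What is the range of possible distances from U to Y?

The maximum is all hops collinear in one direction: 340.9 + 164.3 + 99.2 + 5.2 = 609.6.
The longest hop is 340.9; the others sum to 268.7. Folding the others back against it leaves at least 340.9 − 268.7 = 72.2.

72.2 ≤ UY ≤ 609.6 m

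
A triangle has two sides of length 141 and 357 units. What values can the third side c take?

216 < c < 498 (units)

By the triangle inequality, c must be less than 141 + 357 = 498 and greater than |141 − 357| = 216.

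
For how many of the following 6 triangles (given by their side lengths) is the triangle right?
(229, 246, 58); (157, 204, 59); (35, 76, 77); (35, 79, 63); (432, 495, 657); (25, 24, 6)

1

(229,246,58): 58²+229² = 55805 < 60516 = 246² → obtuse
(157,204,59): 59²+157² = 28130 < 41616 = 204² → obtuse
(35,76,77): 35²+76² = 7001 > 5929 = 77² → acute
(35,79,63): 35²+63² = 5194 < 6241 = 79² → obtuse
(432,495,657): 432²+495² = 431649 = 657² → right
(25,24,6): 6²+24² = 612 < 625 = 25² → obtuse
1 of the 6 is right.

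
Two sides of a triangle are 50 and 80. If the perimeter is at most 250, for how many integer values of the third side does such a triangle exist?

Triangle inequality: 30 < x < 130. Perimeter ≤ 250 gives x ≤ 250 − 50 − 80 = 120.
So 30 < x ≤ 120; integers 31 through 120: 90 values.

90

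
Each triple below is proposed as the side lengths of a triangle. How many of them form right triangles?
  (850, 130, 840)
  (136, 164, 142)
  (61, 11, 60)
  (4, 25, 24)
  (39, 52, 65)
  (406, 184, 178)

3

(850,130,840): 130²+840² = 722500 = 850² → right
(136,164,142): 136²+142² = 38660 > 26896 = 164² → acute
(61,11,60): 11²+60² = 3721 = 61² → right
(4,25,24): 4²+24² = 592 < 625 = 25² → obtuse
(39,52,65): 39²+52² = 4225 = 65² → right
(406,184,178): 178+184 ≤ 406, not a triangle
3 of the 6 are right.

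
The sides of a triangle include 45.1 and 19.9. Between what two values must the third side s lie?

By the triangle inequality, s must be less than 45.1 + 19.9 = 65.0 and greater than |45.1 − 19.9| = 25.2.

25.2 < s < 65.0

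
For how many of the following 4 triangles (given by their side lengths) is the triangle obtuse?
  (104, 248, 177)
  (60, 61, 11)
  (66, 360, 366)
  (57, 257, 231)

2

(104,248,177): 104²+177² = 42145 < 61504 = 248² → obtuse
(60,61,11): 11²+60² = 3721 = 61² → right
(66,360,366): 66²+360² = 133956 = 366² → right
(57,257,231): 57²+231² = 56610 < 66049 = 257² → obtuse
2 of the 4 are obtuse.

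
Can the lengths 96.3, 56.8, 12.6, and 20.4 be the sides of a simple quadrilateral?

No

For a quadrilateral, each side must be shorter than the sum of the others.
Here the longest side is 96.3, but the remaining 3 sides sum to only 89.8.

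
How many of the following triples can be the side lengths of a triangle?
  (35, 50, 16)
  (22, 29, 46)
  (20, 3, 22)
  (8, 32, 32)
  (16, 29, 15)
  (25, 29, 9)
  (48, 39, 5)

6

(16,35,50): 16+35 > 50 → valid
(22,29,46): 22+29 > 46 → valid
(3,20,22): 3+20 > 22 → valid
(8,32,32): 8+32 > 32 → valid
(15,16,29): 15+16 > 29 → valid
(9,25,29): 9+25 > 29 → valid
(5,39,48): 5+39 ≤ 48 → not valid
6 of the 7 triples form a triangle.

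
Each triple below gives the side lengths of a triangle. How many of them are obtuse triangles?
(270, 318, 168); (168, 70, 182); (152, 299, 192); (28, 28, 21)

(270,318,168): 168²+270² = 101124 = 318² → right
(168,70,182): 70²+168² = 33124 = 182² → right
(152,299,192): 152²+192² = 59968 < 89401 = 299² → obtuse
(28,28,21): 21²+28² = 1225 > 784 = 28² → acute
1 of the 4 is obtuse.

1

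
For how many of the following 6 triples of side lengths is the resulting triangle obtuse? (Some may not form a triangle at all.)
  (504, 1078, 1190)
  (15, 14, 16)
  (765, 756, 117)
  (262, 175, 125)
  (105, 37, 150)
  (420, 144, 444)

1

(504,1078,1190): 504²+1078² = 1416100 = 1190² → right
(15,14,16): 14²+15² = 421 > 256 = 16² → acute
(765,756,117): 117²+756² = 585225 = 765² → right
(262,175,125): 125²+175² = 46250 < 68644 = 262² → obtuse
(105,37,150): 37+105 ≤ 150, not a triangle
(420,144,444): 144²+420² = 197136 = 444² → right
1 of the 6 is obtuse.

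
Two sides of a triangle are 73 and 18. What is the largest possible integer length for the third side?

90

The third side must be strictly less than 73 + 18 = 91.
The largest integer below 91 is 90.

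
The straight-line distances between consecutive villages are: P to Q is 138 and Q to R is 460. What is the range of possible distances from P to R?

322 ≤ PR ≤ 598

By the triangle inequality, |138 − 460| ≤ PR ≤ 138 + 460.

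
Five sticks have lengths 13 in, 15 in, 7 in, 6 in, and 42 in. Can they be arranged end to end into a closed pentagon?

No

For a pentagon, each side must be shorter than the sum of the others.
Here the longest side is 42, but the remaining 4 sides sum to only 41.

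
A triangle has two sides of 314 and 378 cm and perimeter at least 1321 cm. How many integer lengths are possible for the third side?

63

Triangle inequality: 64 < x < 692. Perimeter ≥ 1321 gives x ≥ 1321 − 314 − 378 = 629.
So 629 ≤ x < 692; integers 629 through 691: 63 values.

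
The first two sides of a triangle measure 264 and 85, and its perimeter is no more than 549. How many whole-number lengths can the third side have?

Triangle inequality: 179 < x < 349. Perimeter ≤ 549 gives x ≤ 549 − 264 − 85 = 200.
So 179 < x ≤ 200; integers 180 through 200: 21 values.

21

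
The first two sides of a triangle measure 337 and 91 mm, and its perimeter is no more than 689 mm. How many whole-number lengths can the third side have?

Triangle inequality: 246 < x < 428. Perimeter ≤ 689 gives x ≤ 689 − 337 − 91 = 261.
So 246 < x ≤ 261; integers 247 through 261: 15 values.

15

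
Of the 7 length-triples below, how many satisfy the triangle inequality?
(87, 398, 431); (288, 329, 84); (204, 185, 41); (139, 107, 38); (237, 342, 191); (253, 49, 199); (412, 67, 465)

(87,398,431): 87+398 > 431 → valid
(84,288,329): 84+288 > 329 → valid
(41,185,204): 41+185 > 204 → valid
(38,107,139): 38+107 > 139 → valid
(191,237,342): 191+237 > 342 → valid
(49,199,253): 49+199 ≤ 253 → not valid
(67,412,465): 67+412 > 465 → valid
6 of the 7 triples form a triangle.

6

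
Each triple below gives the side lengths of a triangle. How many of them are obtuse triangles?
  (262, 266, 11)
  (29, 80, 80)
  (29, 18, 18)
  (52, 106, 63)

(262,266,11): 11²+262² = 68765 < 70756 = 266² → obtuse
(29,80,80): 29²+80² = 7241 > 6400 = 80² → acute
(29,18,18): 18²+18² = 648 < 841 = 29² → obtuse
(52,106,63): 52²+63² = 6673 < 11236 = 106² → obtuse
3 of the 4 are obtuse.

3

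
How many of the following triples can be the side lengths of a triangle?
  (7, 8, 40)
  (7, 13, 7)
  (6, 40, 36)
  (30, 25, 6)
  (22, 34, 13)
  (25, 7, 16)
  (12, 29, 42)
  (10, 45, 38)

5

(7,8,40): 7+8 ≤ 40 → not valid
(7,7,13): 7+7 > 13 → valid
(6,36,40): 6+36 > 40 → valid
(6,25,30): 6+25 > 30 → valid
(13,22,34): 13+22 > 34 → valid
(7,16,25): 7+16 ≤ 25 → not valid
(12,29,42): 12+29 ≤ 42 → not valid
(10,38,45): 10+38 > 45 → valid
5 of the 8 triples form a triangle.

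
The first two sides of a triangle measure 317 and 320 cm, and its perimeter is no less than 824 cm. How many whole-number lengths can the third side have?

Triangle inequality: 3 < x < 637. Perimeter ≥ 824 gives x ≥ 824 − 317 − 320 = 187.
So 187 ≤ x < 637; integers 187 through 636: 450 values.

450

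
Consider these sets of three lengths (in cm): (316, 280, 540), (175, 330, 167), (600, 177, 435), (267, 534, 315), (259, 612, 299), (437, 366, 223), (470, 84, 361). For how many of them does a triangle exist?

5

(280,316,540): 280+316 > 540 → valid
(167,175,330): 167+175 > 330 → valid
(177,435,600): 177+435 > 600 → valid
(267,315,534): 267+315 > 534 → valid
(259,299,612): 259+299 ≤ 612 → not valid
(223,366,437): 223+366 > 437 → valid
(84,361,470): 84+361 ≤ 470 → not valid
5 of the 7 triples form a triangle.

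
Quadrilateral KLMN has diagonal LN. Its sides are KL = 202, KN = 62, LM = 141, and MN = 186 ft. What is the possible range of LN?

140 < LN < 264

From triangle KLN: |202 − 62| < LN < 202 + 62, i.e. 140 < LN < 264.
From triangle MLN: 45 < LN < 327.
Both must hold, so LN lies in the intersection.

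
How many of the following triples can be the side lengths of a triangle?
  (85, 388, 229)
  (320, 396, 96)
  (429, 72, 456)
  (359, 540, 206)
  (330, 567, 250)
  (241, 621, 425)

(85,229,388): 85+229 ≤ 388 → not valid
(96,320,396): 96+320 > 396 → valid
(72,429,456): 72+429 > 456 → valid
(206,359,540): 206+359 > 540 → valid
(250,330,567): 250+330 > 567 → valid
(241,425,621): 241+425 > 621 → valid
5 of the 6 triples form a triangle.

5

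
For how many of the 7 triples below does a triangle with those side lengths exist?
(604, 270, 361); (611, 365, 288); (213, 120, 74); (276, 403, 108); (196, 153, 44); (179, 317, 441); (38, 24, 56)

(270,361,604): 270+361 > 604 → valid
(288,365,611): 288+365 > 611 → valid
(74,120,213): 74+120 ≤ 213 → not valid
(108,276,403): 108+276 ≤ 403 → not valid
(44,153,196): 44+153 > 196 → valid
(179,317,441): 179+317 > 441 → valid
(24,38,56): 24+38 > 56 → valid
5 of the 7 triples form a triangle.

5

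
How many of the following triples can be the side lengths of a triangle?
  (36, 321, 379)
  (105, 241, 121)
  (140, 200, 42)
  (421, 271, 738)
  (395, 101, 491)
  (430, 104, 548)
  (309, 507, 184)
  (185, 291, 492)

1

(36,321,379): 36+321 ≤ 379 → not valid
(105,121,241): 105+121 ≤ 241 → not valid
(42,140,200): 42+140 ≤ 200 → not valid
(271,421,738): 271+421 ≤ 738 → not valid
(101,395,491): 101+395 > 491 → valid
(104,430,548): 104+430 ≤ 548 → not valid
(184,309,507): 184+309 ≤ 507 → not valid
(185,291,492): 185+291 ≤ 492 → not valid
1 of the 8 triples forms a triangle.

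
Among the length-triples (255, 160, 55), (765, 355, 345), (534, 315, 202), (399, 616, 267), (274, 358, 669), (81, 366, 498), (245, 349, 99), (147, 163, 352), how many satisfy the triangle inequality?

(55,160,255): 55+160 ≤ 255 → not valid
(345,355,765): 345+355 ≤ 765 → not valid
(202,315,534): 202+315 ≤ 534 → not valid
(267,399,616): 267+399 > 616 → valid
(274,358,669): 274+358 ≤ 669 → not valid
(81,366,498): 81+366 ≤ 498 → not valid
(99,245,349): 99+245 ≤ 349 → not valid
(147,163,352): 147+163 ≤ 352 → not valid
1 of the 8 triples forms a triangle.

1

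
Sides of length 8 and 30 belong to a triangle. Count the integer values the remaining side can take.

The third side lies in the open interval (22, 38).
Integers from 23 to 37 inclusive: 37 − 23 + 1 = 15.

15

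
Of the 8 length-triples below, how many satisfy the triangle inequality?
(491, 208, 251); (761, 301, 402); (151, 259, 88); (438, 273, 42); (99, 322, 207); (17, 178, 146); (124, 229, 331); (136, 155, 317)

1

(208,251,491): 208+251 ≤ 491 → not valid
(301,402,761): 301+402 ≤ 761 → not valid
(88,151,259): 88+151 ≤ 259 → not valid
(42,273,438): 42+273 ≤ 438 → not valid
(99,207,322): 99+207 ≤ 322 → not valid
(17,146,178): 17+146 ≤ 178 → not valid
(124,229,331): 124+229 > 331 → valid
(136,155,317): 136+155 ≤ 317 → not valid
1 of the 8 triples forms a triangle.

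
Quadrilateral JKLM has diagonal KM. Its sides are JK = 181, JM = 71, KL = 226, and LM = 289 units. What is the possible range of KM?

110 < KM < 252

From triangle JKM: |181 − 71| < KM < 181 + 71, i.e. 110 < KM < 252.
From triangle LKM: 63 < KM < 515.
Both must hold, so KM lies in the intersection.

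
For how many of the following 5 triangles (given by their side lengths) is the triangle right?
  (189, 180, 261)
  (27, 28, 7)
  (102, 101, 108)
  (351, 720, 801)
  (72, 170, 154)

(189,180,261): 180²+189² = 68121 = 261² → right
(27,28,7): 7²+27² = 778 < 784 = 28² → obtuse
(102,101,108): 101²+102² = 20605 > 11664 = 108² → acute
(351,720,801): 351²+720² = 641601 = 801² → right
(72,170,154): 72²+154² = 28900 = 170² → right
3 of the 5 are right.

3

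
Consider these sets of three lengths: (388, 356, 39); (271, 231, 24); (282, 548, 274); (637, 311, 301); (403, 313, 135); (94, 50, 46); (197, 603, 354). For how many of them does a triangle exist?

(39,356,388): 39+356 > 388 → valid
(24,231,271): 24+231 ≤ 271 → not valid
(274,282,548): 274+282 > 548 → valid
(301,311,637): 301+311 ≤ 637 → not valid
(135,313,403): 135+313 > 403 → valid
(46,50,94): 46+50 > 94 → valid
(197,354,603): 197+354 ≤ 603 → not valid
4 of the 7 triples form a triangle.

4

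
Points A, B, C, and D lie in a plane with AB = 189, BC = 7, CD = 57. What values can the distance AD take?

The maximum is all hops collinear in one direction: 189 + 7 + 57 = 253.
The longest hop is 189; the others sum to 64. Folding the others back against it leaves at least 189 − 64 = 125.

125 ≤ AD ≤ 253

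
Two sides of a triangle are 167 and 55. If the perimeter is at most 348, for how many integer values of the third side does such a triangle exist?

14

Triangle inequality: 112 < x < 222. Perimeter ≤ 348 gives x ≤ 348 − 167 − 55 = 126.
So 112 < x ≤ 126; integers 113 through 126: 14 values.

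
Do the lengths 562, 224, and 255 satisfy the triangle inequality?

No

The longest side is 562, but the other two sum to only 479.
479 < 562, so the triangle inequality fails.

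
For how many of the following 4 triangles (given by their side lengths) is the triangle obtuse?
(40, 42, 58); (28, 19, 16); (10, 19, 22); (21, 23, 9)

3

(40,42,58): 40²+42² = 3364 = 58² → right
(28,19,16): 16²+19² = 617 < 784 = 28² → obtuse
(10,19,22): 10²+19² = 461 < 484 = 22² → obtuse
(21,23,9): 9²+21² = 522 < 529 = 23² → obtuse
3 of the 4 are obtuse.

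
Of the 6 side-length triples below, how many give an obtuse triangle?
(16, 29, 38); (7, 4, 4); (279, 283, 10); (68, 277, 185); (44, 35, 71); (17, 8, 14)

(16,29,38): 16²+29² = 1097 < 1444 = 38² → obtuse
(7,4,4): 4²+4² = 32 < 49 = 7² → obtuse
(279,283,10): 10²+279² = 77941 < 80089 = 283² → obtuse
(68,277,185): 68+185 ≤ 277, not a triangle
(44,35,71): 35²+44² = 3161 < 5041 = 71² → obtuse
(17,8,14): 8²+14² = 260 < 289 = 17² → obtuse
5 of the 6 are obtuse.

5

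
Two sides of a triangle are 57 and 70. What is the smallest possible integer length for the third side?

14

The third side must be strictly greater than |57 − 70| = 13.
The smallest integer above 13 is 14.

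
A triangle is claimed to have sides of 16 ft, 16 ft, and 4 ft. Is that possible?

The longest side is 16, and the other two sum to 20.
Since 20 > 16, the triangle inequality holds.

Yes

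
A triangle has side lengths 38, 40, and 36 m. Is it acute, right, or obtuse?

Compare the square of the longest side to the sum of squares of the other two: 36² + 38² = 2740 > 1600 = 40².

acute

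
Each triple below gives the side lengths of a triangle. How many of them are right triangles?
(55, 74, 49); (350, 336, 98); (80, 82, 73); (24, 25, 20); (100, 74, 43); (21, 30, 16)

1

(55,74,49): 49²+55² = 5426 < 5476 = 74² → obtuse
(350,336,98): 98²+336² = 122500 = 350² → right
(80,82,73): 73²+80² = 11729 > 6724 = 82² → acute
(24,25,20): 20²+24² = 976 > 625 = 25² → acute
(100,74,43): 43²+74² = 7325 < 10000 = 100² → obtuse
(21,30,16): 16²+21² = 697 < 900 = 30² → obtuse
1 of the 6 is right.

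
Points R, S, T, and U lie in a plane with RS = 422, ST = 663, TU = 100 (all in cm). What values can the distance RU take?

141 ≤ RU ≤ 1185 cm

The maximum is all hops collinear in one direction: 422 + 663 + 100 = 1185.
The longest hop is 663; the others sum to 522. Folding the others back against it leaves at least 663 − 522 = 141.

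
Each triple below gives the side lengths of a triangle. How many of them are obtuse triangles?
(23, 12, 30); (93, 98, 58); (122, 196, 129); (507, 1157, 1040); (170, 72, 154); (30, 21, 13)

3

(23,12,30): 12²+23² = 673 < 900 = 30² → obtuse
(93,98,58): 58²+93² = 12013 > 9604 = 98² → acute
(122,196,129): 122²+129² = 31525 < 38416 = 196² → obtuse
(507,1157,1040): 507²+1040² = 1338649 = 1157² → right
(170,72,154): 72²+154² = 28900 = 170² → right
(30,21,13): 13²+21² = 610 < 900 = 30² → obtuse
3 of the 6 are obtuse.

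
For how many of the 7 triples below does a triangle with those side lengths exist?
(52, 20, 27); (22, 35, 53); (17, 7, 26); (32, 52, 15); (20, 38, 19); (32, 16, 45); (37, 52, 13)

3

(20,27,52): 20+27 ≤ 52 → not valid
(22,35,53): 22+35 > 53 → valid
(7,17,26): 7+17 ≤ 26 → not valid
(15,32,52): 15+32 ≤ 52 → not valid
(19,20,38): 19+20 > 38 → valid
(16,32,45): 16+32 > 45 → valid
(13,37,52): 13+37 ≤ 52 → not valid
3 of the 7 triples form a triangle.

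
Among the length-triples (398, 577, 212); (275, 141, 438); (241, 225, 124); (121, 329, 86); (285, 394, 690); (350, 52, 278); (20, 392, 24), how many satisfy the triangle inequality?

2

(212,398,577): 212+398 > 577 → valid
(141,275,438): 141+275 ≤ 438 → not valid
(124,225,241): 124+225 > 241 → valid
(86,121,329): 86+121 ≤ 329 → not valid
(285,394,690): 285+394 ≤ 690 → not valid
(52,278,350): 52+278 ≤ 350 → not valid
(20,24,392): 20+24 ≤ 392 → not valid
2 of the 7 triples form a triangle.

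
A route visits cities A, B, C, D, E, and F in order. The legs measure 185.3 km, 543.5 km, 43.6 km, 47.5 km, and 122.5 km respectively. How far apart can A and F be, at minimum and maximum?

144.6 ≤ AF ≤ 942.4 km

The maximum is all hops collinear in one direction: 185.3 + 543.5 + 43.6 + 47.5 + 122.5 = 942.4.
The longest hop is 543.5; the others sum to 398.9. Folding the others back against it leaves at least 543.5 − 398.9 = 144.6.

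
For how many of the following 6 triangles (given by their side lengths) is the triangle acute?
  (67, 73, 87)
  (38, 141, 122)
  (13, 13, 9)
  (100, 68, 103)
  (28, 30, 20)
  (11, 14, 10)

5

(67,73,87): 67²+73² = 9818 > 7569 = 87² → acute
(38,141,122): 38²+122² = 16328 < 19881 = 141² → obtuse
(13,13,9): 9²+13² = 250 > 169 = 13² → acute
(100,68,103): 68²+100² = 14624 > 10609 = 103² → acute
(28,30,20): 20²+28² = 1184 > 900 = 30² → acute
(11,14,10): 10²+11² = 221 > 196 = 14² → acute
5 of the 6 are acute.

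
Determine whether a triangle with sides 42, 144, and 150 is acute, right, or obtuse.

right

Compare the square of the longest side to the sum of squares of the other two: 42² + 144² = 22500 = 150².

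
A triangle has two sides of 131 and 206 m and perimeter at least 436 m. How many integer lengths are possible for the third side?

238

Triangle inequality: 75 < x < 337. Perimeter ≥ 436 gives x ≥ 436 − 131 − 206 = 99.
So 99 ≤ x < 337; integers 99 through 336: 238 values.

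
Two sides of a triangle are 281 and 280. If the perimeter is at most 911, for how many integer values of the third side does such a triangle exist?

349

Triangle inequality: 1 < x < 561. Perimeter ≤ 911 gives x ≤ 911 − 281 − 280 = 350.
So 1 < x ≤ 350; integers 2 through 350: 349 values.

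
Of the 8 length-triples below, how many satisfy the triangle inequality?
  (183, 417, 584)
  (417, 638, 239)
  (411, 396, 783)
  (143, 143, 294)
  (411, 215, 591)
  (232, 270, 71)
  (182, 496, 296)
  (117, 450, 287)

(183,417,584): 183+417 > 584 → valid
(239,417,638): 239+417 > 638 → valid
(396,411,783): 396+411 > 783 → valid
(143,143,294): 143+143 ≤ 294 → not valid
(215,411,591): 215+411 > 591 → valid
(71,232,270): 71+232 > 270 → valid
(182,296,496): 182+296 ≤ 496 → not valid
(117,287,450): 117+287 ≤ 450 → not valid
5 of the 8 triples form a triangle.

5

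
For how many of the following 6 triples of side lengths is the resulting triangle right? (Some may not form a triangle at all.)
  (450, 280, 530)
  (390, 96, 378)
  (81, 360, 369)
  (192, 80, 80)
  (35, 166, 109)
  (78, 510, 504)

(450,280,530): 280²+450² = 280900 = 530² → right
(390,96,378): 96²+378² = 152100 = 390² → right
(81,360,369): 81²+360² = 136161 = 369² → right
(192,80,80): 80+80 ≤ 192, not a triangle
(35,166,109): 35+109 ≤ 166, not a triangle
(78,510,504): 78²+504² = 260100 = 510² → right
4 of the 6 are right.

4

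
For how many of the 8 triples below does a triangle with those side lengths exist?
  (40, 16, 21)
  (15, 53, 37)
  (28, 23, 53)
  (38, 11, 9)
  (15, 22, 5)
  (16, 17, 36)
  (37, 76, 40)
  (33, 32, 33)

(16,21,40): 16+21 ≤ 40 → not valid
(15,37,53): 15+37 ≤ 53 → not valid
(23,28,53): 23+28 ≤ 53 → not valid
(9,11,38): 9+11 ≤ 38 → not valid
(5,15,22): 5+15 ≤ 22 → not valid
(16,17,36): 16+17 ≤ 36 → not valid
(37,40,76): 37+40 > 76 → valid
(32,33,33): 32+33 > 33 → valid
2 of the 8 triples form a triangle.

2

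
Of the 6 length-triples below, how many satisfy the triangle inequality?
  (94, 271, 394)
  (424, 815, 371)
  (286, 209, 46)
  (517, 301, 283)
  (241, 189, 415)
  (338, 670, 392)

3

(94,271,394): 94+271 ≤ 394 → not valid
(371,424,815): 371+424 ≤ 815 → not valid
(46,209,286): 46+209 ≤ 286 → not valid
(283,301,517): 283+301 > 517 → valid
(189,241,415): 189+241 > 415 → valid
(338,392,670): 338+392 > 670 → valid
3 of the 6 triples form a triangle.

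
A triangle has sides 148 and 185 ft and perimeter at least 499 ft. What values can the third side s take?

166 ≤ s < 333

Triangle inequality alone gives 37 < s < 333.
The perimeter condition gives s ≥ 499 − 148 − 185 = 166.
Intersecting the two: 166 ≤ s < 333.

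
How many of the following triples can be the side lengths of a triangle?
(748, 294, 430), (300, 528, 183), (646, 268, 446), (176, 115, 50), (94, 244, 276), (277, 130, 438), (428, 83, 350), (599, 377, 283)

4

(294,430,748): 294+430 ≤ 748 → not valid
(183,300,528): 183+300 ≤ 528 → not valid
(268,446,646): 268+446 > 646 → valid
(50,115,176): 50+115 ≤ 176 → not valid
(94,244,276): 94+244 > 276 → valid
(130,277,438): 130+277 ≤ 438 → not valid
(83,350,428): 83+350 > 428 → valid
(283,377,599): 283+377 > 599 → valid
4 of the 8 triples form a triangle.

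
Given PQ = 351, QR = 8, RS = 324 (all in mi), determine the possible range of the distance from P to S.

19 ≤ PS ≤ 683 mi

The maximum is all hops collinear in one direction: 351 + 8 + 324 = 683.
The longest hop is 351; the others sum to 332. Folding the others back against it leaves at least 351 − 332 = 19.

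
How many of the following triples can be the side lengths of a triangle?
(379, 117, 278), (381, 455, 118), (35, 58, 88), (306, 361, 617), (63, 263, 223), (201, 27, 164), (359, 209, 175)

(117,278,379): 117+278 > 379 → valid
(118,381,455): 118+381 > 455 → valid
(35,58,88): 35+58 > 88 → valid
(306,361,617): 306+361 > 617 → valid
(63,223,263): 63+223 > 263 → valid
(27,164,201): 27+164 ≤ 201 → not valid
(175,209,359): 175+209 > 359 → valid
6 of the 7 triples form a triangle.

6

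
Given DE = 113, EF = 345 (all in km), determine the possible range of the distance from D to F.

By the triangle inequality, |113 − 345| ≤ DF ≤ 113 + 345.

232 ≤ DF ≤ 458 km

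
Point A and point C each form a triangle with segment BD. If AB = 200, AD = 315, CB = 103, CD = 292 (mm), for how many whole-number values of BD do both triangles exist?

From triangle ABD: 115 < BD < 515.
From triangle CBD: 189 < BD < 395.
Intersection: 189 < BD < 395, so integers 190 through 394: 205 values.

205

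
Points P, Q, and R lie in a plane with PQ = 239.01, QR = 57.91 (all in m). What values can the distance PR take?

181.10 ≤ PR ≤ 296.92 m

By the triangle inequality, |239.01 − 57.91| ≤ PR ≤ 239.01 + 57.91.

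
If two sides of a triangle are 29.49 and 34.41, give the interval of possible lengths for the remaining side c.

By the triangle inequality, c must be less than 29.49 + 34.41 = 63.90 and greater than |29.49 − 34.41| = 4.92.

4.92 < c < 63.90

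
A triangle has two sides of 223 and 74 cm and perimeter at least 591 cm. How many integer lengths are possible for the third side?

3

Triangle inequality: 149 < x < 297. Perimeter ≥ 591 gives x ≥ 591 − 223 − 74 = 294.
So 294 ≤ x < 297; integers 294 through 296: 3 values.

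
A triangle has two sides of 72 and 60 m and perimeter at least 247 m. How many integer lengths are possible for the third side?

Triangle inequality: 12 < x < 132. Perimeter ≥ 247 gives x ≥ 247 − 72 − 60 = 115.
So 115 ≤ x < 132; integers 115 through 131: 17 values.

17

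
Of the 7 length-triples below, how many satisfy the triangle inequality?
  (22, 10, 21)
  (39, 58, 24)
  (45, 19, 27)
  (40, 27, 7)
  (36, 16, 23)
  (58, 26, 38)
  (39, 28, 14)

6

(10,21,22): 10+21 > 22 → valid
(24,39,58): 24+39 > 58 → valid
(19,27,45): 19+27 > 45 → valid
(7,27,40): 7+27 ≤ 40 → not valid
(16,23,36): 16+23 > 36 → valid
(26,38,58): 26+38 > 58 → valid
(14,28,39): 14+28 > 39 → valid
6 of the 7 triples form a triangle.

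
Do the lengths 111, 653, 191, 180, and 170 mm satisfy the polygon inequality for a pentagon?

No

For a pentagon, each side must be shorter than the sum of the others.
Here the longest side is 653, but the remaining 4 sides sum to only 652.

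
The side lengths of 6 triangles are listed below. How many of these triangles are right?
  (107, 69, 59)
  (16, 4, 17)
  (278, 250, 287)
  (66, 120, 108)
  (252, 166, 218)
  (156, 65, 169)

1

(107,69,59): 59²+69² = 8242 < 11449 = 107² → obtuse
(16,4,17): 4²+16² = 272 < 289 = 17² → obtuse
(278,250,287): 250²+278² = 139784 > 82369 = 287² → acute
(66,120,108): 66²+108² = 16020 > 14400 = 120² → acute
(252,166,218): 166²+218² = 75080 > 63504 = 252² → acute
(156,65,169): 65²+156² = 28561 = 169² → right
1 of the 6 is right.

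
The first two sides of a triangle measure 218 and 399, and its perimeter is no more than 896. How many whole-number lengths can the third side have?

98

Triangle inequality: 181 < x < 617. Perimeter ≤ 896 gives x ≤ 896 − 218 − 399 = 279.
So 181 < x ≤ 279; integers 182 through 279: 98 values.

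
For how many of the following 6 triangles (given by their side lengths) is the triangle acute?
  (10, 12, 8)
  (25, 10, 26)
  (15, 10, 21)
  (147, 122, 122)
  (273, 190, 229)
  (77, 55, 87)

(10,12,8): 8²+10² = 164 > 144 = 12² → acute
(25,10,26): 10²+25² = 725 > 676 = 26² → acute
(15,10,21): 10²+15² = 325 < 441 = 21² → obtuse
(147,122,122): 122²+122² = 29768 > 21609 = 147² → acute
(273,190,229): 190²+229² = 88541 > 74529 = 273² → acute
(77,55,87): 55²+77² = 8954 > 7569 = 87² → acute
5 of the 6 are acute.

5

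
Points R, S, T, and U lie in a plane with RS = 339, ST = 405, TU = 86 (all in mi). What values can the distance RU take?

0 ≤ RU ≤ 830 mi

The maximum is all hops collinear in one direction: 339 + 405 + 86 = 830.
The longest hop is 405; the others sum to 425. Since 405 ≤ 425, the path can fold back on itself completely, so the minimum distance is 0.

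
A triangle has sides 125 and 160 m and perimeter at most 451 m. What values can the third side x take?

Triangle inequality alone gives 35 < x < 285.
The perimeter condition gives x ≤ 451 − 125 − 160 = 166.
Intersecting the two: 35 < x ≤ 166.

35 < x ≤ 166 m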